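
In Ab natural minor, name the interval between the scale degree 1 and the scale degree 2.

major second

Ab natural minor: Ab Bb Cb Db Eb Fb Gb.
Scale degree 1 = Ab; scale degree 2 = Bb.
Ab up to Bb spans 2 letter names and 2 semitones — a major second.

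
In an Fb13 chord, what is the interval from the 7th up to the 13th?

M7

Spelling the chord: Fb, Ab, Cb, Ebb, Gb, Db.
The 7th is Ebb and the 13th is Db.
Counting 7 letters and 11 half steps from Ebb gives a major seventh.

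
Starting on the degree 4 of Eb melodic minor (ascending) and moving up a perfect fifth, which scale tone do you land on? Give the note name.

Eb

The scale is Eb F Gb Ab Bb C D.
The degree 4 is Ab; a perfect fifth above that is Eb — scale degree 1.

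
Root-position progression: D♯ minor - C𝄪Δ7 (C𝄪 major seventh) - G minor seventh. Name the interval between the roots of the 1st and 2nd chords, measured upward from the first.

The roots are D♯ and C𝄪.
D♯ up to C𝄪 spans 7 letter names and 11 semitones — a major seventh.

major 7th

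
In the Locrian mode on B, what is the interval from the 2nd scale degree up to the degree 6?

P5

Spelling the Locrian mode on B: B C D E F G A.
2nd scale degree = C; 6th degree = G.
Counting 5 letters and 7 half steps from C gives a perfect fifth.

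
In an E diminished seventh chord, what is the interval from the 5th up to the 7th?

E diminished seventh is spelled E, G, Bb, Db.
5th = Bb; 7th = Db.
Bb up to Db is 3 semitones, a half step narrower than a major third, so the interval is minor.

minor 3rd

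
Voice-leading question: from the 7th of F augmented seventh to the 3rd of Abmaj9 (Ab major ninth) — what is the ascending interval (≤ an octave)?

major sixth

F augmented seventh has Eb as its 7th, and Abmaj9 (Ab major ninth) has C as its 3rd.
Counting 6 letters and 9 half steps from Eb gives a major sixth.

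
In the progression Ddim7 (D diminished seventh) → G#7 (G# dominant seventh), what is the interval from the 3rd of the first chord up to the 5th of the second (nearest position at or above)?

augmented 6th

Ddim7 (D diminished seventh) has F as its 3rd, and G#7 (G# dominant seventh) has D# as its 5th.
6 letter names make it a sixth; at 10 semitones (a half step wider than major) the quality is augmented.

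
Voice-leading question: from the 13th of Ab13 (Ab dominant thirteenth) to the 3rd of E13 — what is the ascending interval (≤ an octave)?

The 13th of Ab13 (Ab dominant thirteenth) is F; the 3rd of E13 is G#.
2 letter names make it a second; at 3 semitones (a half step wider than major) the quality is augmented.

A2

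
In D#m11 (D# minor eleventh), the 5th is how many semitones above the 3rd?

D#m11 (D# minor eleventh) is spelled D#, F#, A#, C#, E#, G#.
F# to A# is a major third: 4 semitones.

4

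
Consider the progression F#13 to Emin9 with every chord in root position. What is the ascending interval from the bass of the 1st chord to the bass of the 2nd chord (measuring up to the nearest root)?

The roots are F# and E.
From F# to E: 10 semitones over a seventh = minor.

minor 7th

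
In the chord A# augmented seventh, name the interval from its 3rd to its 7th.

diminished 5th

The chord tones of A# augmented seventh are A#-C##-E##-G#.
3rd = C##; 7th = G#.
C## up to G# is 6 semitones, a half step narrower than a perfect fifth, so the interval is diminished.
That tritone between 3rd and 7th is what gives the dominant seventh its pull toward resolution.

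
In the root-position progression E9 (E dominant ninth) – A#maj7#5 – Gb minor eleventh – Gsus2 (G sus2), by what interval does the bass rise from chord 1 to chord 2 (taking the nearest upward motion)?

The roots are E and A#.
4 letter names make it a fourth; at 6 semitones (a half step wider than perfect) the quality is augmented.

augmented fourth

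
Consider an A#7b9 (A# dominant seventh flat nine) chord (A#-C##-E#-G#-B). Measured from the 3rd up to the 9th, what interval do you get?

That puts C## below B.
From C## to B: 9 semitones over a seventh = diminished.

diminished 7th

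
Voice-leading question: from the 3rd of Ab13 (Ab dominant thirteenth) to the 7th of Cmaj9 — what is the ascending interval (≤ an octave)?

Ab13 (Ab dominant thirteenth) has C as its 3rd, and Cmaj9 has B as its 7th.
C up to B spans 7 letter names and 11 semitones — a major seventh.

major 7th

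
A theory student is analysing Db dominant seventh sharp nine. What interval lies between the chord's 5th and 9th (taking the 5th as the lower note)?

augmented fifth

Db7#9 (Db dominant seventh sharp nine): Db F Ab Cb E.
5th = Ab; 9th = E.
5 letter names make it a fifth; at 8 semitones (a half step wider than perfect) the quality is augmented.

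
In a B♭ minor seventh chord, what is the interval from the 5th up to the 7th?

minor third

B♭-7: B♭–D♭–F–A♭.
So we need the interval from F up to A♭.
3 letter names make it a third; at 3 semitones (a half step narrower than major) the quality is minor.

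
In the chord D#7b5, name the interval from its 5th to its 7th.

M3

D#7b5: D#-F##-A-C#.
So we need the interval from A up to C#.
Counting 3 letters and 4 half steps from A gives a major third.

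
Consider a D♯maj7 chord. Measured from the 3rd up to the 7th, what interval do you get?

The chord tones of D♯maj7 are D♯ F𝄪 A♯ C𝄪.
3rd = F𝄪; 7th = C𝄪.
F𝄪 up to C𝄪 spans 5 letter names and 7 semitones — a perfect fifth.

perfect fifth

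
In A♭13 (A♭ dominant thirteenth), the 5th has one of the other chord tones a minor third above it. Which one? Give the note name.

Gb

A♭ dominant thirteenth is spelled A♭–C–E♭–G♭–B♭–F.
The 5th is E♭. A minor third above E♭ is G♭.
G♭ is the chord's 7th.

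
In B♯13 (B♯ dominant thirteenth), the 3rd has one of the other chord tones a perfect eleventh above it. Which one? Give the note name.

G##

B♯13 (B♯ dominant thirteenth): B♯-D𝄪-F𝄪-A♯-C𝄪-G𝄪.
The 3rd is D𝄪. A perfect eleventh above D𝄪 is G𝄪.
G𝄪 is the chord's 13th.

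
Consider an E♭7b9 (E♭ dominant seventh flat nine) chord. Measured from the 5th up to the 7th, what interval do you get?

m3

E♭7b9: E♭ G B♭ D♭ F♭.
5th = B♭; 7th = D♭.
B♭ up to D♭ is 3 semitones, a half step narrower than a major third, so the interval is minor.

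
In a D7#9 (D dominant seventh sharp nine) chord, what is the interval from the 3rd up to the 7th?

Spelling the chord: D F# A C E#.
That puts F# below C.
From F# to C: 6 semitones over a fifth = diminished.

diminished 5th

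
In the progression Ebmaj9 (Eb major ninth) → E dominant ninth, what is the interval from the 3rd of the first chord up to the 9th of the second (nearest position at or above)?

major seventh

The 3rd of Ebmaj9 (Eb major ninth) is G; the 9th of E dominant ninth is F#.
G up to F# spans 7 letter names and 11 semitones — a major seventh.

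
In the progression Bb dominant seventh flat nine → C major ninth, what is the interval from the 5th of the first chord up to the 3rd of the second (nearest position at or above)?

M7

The 5th of Bb dominant seventh flat nine is F; the 3rd of C major ninth is E.
Counting 7 letters and 11 half steps from F gives a major seventh.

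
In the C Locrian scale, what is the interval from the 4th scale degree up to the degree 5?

minor second

The scale runs C D♭ E♭ F G♭ A♭ B♭.
The 4th scale degree is F and the 5th scale degree is G♭.
F up to G♭ is 1 semitone, a half step narrower than a major second, so the interval is minor.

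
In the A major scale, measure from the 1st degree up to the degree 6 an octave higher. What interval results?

M13

Spelling the A major scale: A B C# D E F# G#.
So we need the interval from A up to F#.
Counting 13 letters and 21 half steps from A gives a major thirteenth.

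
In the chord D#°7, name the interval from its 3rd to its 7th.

diminished 5th

D#dim7 (D# diminished seventh) is spelled D#–F#–A–C.
The 3rd is F# and the 7th is C.
5 letter names make it a fifth; at 6 semitones (a half step narrower than perfect) the quality is diminished.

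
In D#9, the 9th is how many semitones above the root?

14

Spelling the chord: D#-F##-A#-C#-E#.
D# to E# is a major ninth: 14 semitones.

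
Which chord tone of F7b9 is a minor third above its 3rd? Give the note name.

The chord tones of F dominant seventh flat nine are F-A-C-Eb-Gb.
The 3rd is A. A minor third above A is C.
C is the chord's 5th.

C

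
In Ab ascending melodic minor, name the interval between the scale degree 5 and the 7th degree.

M3

The scale runs Ab Bb Cb Db Eb F G.
So we need the interval from Eb up to G.
Counting 3 letters and 4 half steps from Eb gives a major third.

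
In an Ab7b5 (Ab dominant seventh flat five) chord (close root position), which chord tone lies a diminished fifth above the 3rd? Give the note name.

Gb

The chord tones of Ab7b5 (Ab dominant seventh flat five) are Ab-C-Ebb-Gb.
The 3rd is C. A diminished fifth above C is Gb.
Gb is the chord's 7th.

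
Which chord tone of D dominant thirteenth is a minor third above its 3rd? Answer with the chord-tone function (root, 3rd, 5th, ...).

5th

Spelling the chord: D, F#, A, C, E, B.
The 3rd is F#. A minor third above F# is A.
A is the chord's 5th.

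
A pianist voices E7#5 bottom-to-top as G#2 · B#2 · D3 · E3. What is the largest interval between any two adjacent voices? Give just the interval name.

Adjacent intervals: G#2→B#2 = major third; B#2→D3 = diminished third; D3→E3 = major second.
The largest is G#2 to B#2, a major third (4 semitones).

major third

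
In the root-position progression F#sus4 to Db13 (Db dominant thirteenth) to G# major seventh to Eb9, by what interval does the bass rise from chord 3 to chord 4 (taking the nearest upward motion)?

The roots are G# and Eb.
G# up to Eb is 7 semitones, a whole step narrower than a major sixth, so the interval is diminished.

diminished sixth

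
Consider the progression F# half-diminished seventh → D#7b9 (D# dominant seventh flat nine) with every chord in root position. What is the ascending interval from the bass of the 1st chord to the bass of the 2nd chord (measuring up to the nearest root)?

The roots are F# and D#.
F# up to D# spans 6 letter names and 9 semitones — a major sixth.

major sixth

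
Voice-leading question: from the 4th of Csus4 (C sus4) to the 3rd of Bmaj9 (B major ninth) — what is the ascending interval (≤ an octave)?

augmented 6th

The 4th of Csus4 (C sus4) is F; the 3rd of Bmaj9 (B major ninth) is D#.
From F to D#: 10 semitones over a sixth = augmented.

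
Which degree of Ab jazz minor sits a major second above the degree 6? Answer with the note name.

The scale is Ab Bb Cb Db Eb F G.
The degree 6 is F; a major second above that is G — scale degree 7.

G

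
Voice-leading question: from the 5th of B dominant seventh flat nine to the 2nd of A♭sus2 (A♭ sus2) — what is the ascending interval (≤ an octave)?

diminished 4th

B dominant seventh flat nine has F♯ as its 5th, and A♭sus2 (A♭ sus2) has B♭ as its 2nd.
From F♯ to B♭: 4 semitones over a fourth = diminished.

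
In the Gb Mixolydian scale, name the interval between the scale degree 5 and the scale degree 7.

Gb mixolydian: Gb Ab Bb Cb Db Eb Fb.
Scale degree 5 = Db; 7th degree = Fb.
From Db to Fb: 3 semitones over a third = minor.

m3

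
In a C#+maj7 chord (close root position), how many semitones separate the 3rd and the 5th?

C# augmented major seventh: C#, E#, G##, B#.
E# to G## is a major third: 4 semitones.

4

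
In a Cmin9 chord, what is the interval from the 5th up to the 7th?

C minor ninth is spelled C E♭ G B♭ D.
The 5th is G and the 7th is B♭.
3 letter names make it a third; at 3 semitones (a half step narrower than major) the quality is minor.

minor 3rd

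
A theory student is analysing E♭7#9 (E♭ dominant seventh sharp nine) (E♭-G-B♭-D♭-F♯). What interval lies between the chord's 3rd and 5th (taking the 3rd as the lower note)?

minor third

The 3rd is G and the 5th is B♭.
G up to B♭ is 3 semitones, a half step narrower than a major third, so the interval is minor.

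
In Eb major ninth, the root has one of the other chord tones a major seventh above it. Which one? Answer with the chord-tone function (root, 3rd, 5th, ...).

Ebmaj9 is spelled Eb, G, Bb, D, F.
The root is Eb. A major seventh above Eb is D.
D is the chord's 7th.

7th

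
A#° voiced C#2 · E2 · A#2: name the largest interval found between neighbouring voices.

Adjacent intervals: C#2→E2 = minor third; E2→A#2 = augmented fourth.
The largest is E2 to A#2, an augmented fourth (6 semitones).

A4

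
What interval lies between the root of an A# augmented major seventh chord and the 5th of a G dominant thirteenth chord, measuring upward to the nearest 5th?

The root of A# augmented major seventh is A#; the 5th of G dominant thirteenth is D.
4 letter names make it a fourth; at 4 semitones (a half step narrower than perfect) the quality is diminished.

d4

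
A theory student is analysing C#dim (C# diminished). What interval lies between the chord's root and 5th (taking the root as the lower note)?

diminished fifth

Spelling the chord: C#-E-G.
The root is C# and the 5th is G.
C# up to G is 6 semitones, a half step narrower than a perfect fifth, so the interval is diminished.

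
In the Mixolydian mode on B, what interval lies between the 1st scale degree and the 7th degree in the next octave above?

Spelling the Mixolydian mode on B: B C# D# E F# G# A.
1st scale degree = B; 7th degree (up an octave) = A.
From B to A: 22 semitones over a fourteenth = minor.

minor fourteenth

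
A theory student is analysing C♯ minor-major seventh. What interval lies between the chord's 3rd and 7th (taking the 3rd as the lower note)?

augmented fifth

The chord tones of C♯m(maj7) are C♯-E-G♯-B♯.
The 3rd is E and the 7th is B♯.
5 letter names make it a fifth; at 8 semitones (a half step wider than perfect) the quality is augmented.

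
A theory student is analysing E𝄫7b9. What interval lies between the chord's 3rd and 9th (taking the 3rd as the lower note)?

Spelling the chord: E𝄫–G♭–B𝄫–D𝄫–F𝄫.
That puts G♭ below F𝄫.
G♭ up to F𝄫 is 9 semitones, a whole step narrower than a major seventh, so the interval is diminished.

diminished 7th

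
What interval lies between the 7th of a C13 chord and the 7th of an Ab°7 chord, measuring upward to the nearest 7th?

The 7th of C13 is Bb; the 7th of Ab°7 is Gbb.
6 letter names make it a sixth; at 7 semitones (a whole step narrower than major) the quality is diminished.

diminished sixth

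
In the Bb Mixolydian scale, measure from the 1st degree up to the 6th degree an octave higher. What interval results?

major 13th

Spelling the Bb Mixolydian scale: Bb C D Eb F G Ab.
So we need the interval from Bb up to G.
From Bb to G is 21 semitones, exactly the major thirteenth.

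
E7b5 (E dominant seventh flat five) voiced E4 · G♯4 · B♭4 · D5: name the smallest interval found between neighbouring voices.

Adjacent intervals: E4→G♯4 = major third; G♯4→B♭4 = diminished third; B♭4→D5 = major third.
The smallest is G♯4 to B♭4, a diminished third (2 semitones).

diminished third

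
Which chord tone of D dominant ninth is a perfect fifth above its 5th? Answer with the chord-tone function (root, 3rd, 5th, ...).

Spelling the chord: D F♯ A C E.
The 5th is A. A perfect fifth above A is E.
E is the chord's 9th.

9th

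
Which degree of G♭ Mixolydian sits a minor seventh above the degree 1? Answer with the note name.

Fb

The scale is G♭ A♭ B♭ C♭ D♭ E♭ F♭.
The degree 1 is G♭; a minor seventh above that is F♭ — scale degree 7.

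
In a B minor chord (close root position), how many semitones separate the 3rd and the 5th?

B minor is spelled B–D–F#.
D to F# is a major third: 4 semitones.

4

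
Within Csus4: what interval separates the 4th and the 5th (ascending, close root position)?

major second

Spelling the chord: C–F–G.
That puts F below G.
From F to G is 2 semitones, exactly the major second.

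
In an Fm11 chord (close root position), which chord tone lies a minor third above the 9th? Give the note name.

Bb

Fm11 is spelled F Ab C Eb G Bb.
The 9th is G. A minor third above G is Bb.
Bb is the chord's 11th.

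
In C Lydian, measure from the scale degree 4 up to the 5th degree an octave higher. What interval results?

minor ninth

The scale runs C D E F♯ G A B.
The scale degree 4 is F♯ and the scale degree 5 (up an octave) is G.
From F♯ to G: 13 semitones over a ninth = minor.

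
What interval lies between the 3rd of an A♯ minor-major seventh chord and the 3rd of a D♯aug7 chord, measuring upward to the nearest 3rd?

A♯ minor-major seventh has C♯ as its 3rd, and D♯aug7 has F𝄪 as its 3rd.
4 letter names make it a fourth; at 6 semitones (a half step wider than perfect) the quality is augmented.

augmented fourth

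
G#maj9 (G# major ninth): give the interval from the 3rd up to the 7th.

perfect fifth

G# major ninth is spelled G# B# D# F## A#.
3rd = B#; 7th = F##.
B# up to F## spans 5 letter names and 7 semitones — a perfect fifth.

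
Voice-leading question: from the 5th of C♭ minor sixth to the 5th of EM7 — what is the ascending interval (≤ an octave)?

The 5th of C♭ minor sixth is G♭; the 5th of EM7 is B.
From G♭ to B: 5 semitones over a third = augmented.

augmented third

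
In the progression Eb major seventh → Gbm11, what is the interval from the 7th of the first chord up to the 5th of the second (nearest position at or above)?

Eb major seventh has D as its 7th, and Gbm11 has Db as its 5th.
From D to Db: 11 semitones over an octave = diminished.

d8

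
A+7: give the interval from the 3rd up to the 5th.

major third

Spelling the chord: A C# E# G.
3rd = C#; 5th = E#.
From C# to E# is 4 semitones, exactly the major third.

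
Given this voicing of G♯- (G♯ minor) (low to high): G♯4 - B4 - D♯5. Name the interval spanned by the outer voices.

The outer voices are G♯4 and D♯5.
G♯ up to D♯ spans 5 letter names and 7 semitones — a perfect fifth.

perfect 5th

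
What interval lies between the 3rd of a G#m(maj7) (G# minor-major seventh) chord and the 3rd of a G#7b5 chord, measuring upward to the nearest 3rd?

augmented 1st

G#m(maj7) (G# minor-major seventh) has B as its 3rd, and G#7b5 has B# as its 3rd.
From B to B#: 1 semitone over a unison = augmented.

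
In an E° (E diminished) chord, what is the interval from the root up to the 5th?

d5

Spelling the chord: E G B♭.
So we need the interval from E up to B♭.
5 letter names make it a fifth; at 6 semitones (a half step narrower than perfect) the quality is diminished.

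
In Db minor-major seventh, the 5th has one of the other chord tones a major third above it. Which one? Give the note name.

The chord tones of Dbm(maj7) (Db minor-major seventh) are Db, Fb, Ab, C.
The 5th is Ab. A major third above Ab is C.
C is the chord's 7th.

C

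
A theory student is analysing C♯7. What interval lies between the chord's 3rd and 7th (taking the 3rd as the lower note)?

d5

C♯ dominant seventh is spelled C♯, E♯, G♯, B.
3rd = E♯; 7th = B.
From E♯ to B: 6 semitones over a fifth = diminished.
This 3–7 tritone is the characteristic tension at the heart of the dominant sound.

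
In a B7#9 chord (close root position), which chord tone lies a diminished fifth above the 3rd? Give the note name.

A

Spelling the chord: B–D#–F#–A–C##.
The 3rd is D#. A diminished fifth above D# is A.
A is the chord's 7th.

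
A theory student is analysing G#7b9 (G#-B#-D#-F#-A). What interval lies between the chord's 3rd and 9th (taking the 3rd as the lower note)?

diminished seventh

That puts B# below A.
B# up to A is 9 semitones, a whole step narrower than a major seventh, so the interval is diminished.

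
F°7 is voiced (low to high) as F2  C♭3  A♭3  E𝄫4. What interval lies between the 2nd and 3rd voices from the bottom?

major sixth

Those voices are C♭3 and A♭3.
C♭ up to A♭ spans 6 letter names and 9 semitones — a major sixth.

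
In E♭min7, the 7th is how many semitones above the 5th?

3

The chord tones of E♭m7 (E♭ minor seventh) are E♭ G♭ B♭ D♭.
B♭ to D♭ is a minor third: 3 semitones.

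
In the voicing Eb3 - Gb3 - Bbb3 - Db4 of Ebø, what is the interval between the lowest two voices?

minor third

Those voices are Eb3 and Gb3.
Eb up to Gb is 3 semitones, a half step narrower than a major third, so the interval is minor.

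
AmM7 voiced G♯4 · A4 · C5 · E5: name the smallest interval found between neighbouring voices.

m2

Adjacent intervals: G♯4→A4 = minor second; A4→C5 = minor third; C5→E5 = major third.
The smallest is G♯4 to A4, a minor second (1 semitone).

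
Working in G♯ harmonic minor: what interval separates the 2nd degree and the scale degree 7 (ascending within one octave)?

G♯ harmonic minor: G♯ A♯ B C♯ D♯ E F𝄪.
That puts A♯ below F𝄪.
From A♯ to F𝄪 is 9 semitones, exactly the major sixth.

major sixth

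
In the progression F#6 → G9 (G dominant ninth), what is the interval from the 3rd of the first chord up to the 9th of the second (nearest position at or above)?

diminished 8th

The 3rd of F#6 is A#; the 9th of G9 (G dominant ninth) is A.
A# up to A is 11 semitones, a half step narrower than a perfect octave, so the interval is diminished.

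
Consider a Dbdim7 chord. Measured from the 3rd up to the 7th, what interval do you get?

Db°7 (Db diminished seventh) is spelled Db Fb Abb Cbb.
That puts Fb below Cbb.
5 letter names make it a fifth; at 6 semitones (a half step narrower than perfect) the quality is diminished.

diminished 5th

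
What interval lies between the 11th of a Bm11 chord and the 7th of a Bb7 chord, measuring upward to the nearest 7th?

Bm11 has E as its 11th, and Bb7 has Ab as its 7th.
4 letter names make it a fourth; at 4 semitones (a half step narrower than perfect) the quality is diminished.

diminished fourth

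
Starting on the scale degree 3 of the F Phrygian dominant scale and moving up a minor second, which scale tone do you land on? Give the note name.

The scale is F Gb A Bb C Db Eb.
The scale degree 3 is A; a minor second above that is Bb — scale degree 4.

Bb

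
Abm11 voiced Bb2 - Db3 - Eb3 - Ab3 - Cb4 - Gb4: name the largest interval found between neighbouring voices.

perfect fifth

Adjacent intervals: Bb2→Db3 = minor third; Db3→Eb3 = major second; Eb3→Ab3 = perfect fourth; Ab3→Cb4 = minor third; Cb4→Gb4 = perfect fifth.
The largest is Cb4 to Gb4, a perfect fifth (7 semitones).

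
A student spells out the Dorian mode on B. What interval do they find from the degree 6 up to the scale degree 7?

minor 2nd

The scale runs B C# D E F# G# A.
The degree 6 is G# and the degree 7 is A.
G# up to A is 1 semitone, a half step narrower than a major second, so the interval is minor.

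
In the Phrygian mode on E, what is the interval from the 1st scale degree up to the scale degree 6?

minor sixth

E phrygian: E F G A B C D.
So we need the interval from E up to C.
6 letter names make it a sixth; at 8 semitones (a half step narrower than major) the quality is minor.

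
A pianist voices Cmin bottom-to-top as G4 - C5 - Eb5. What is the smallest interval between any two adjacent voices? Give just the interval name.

Adjacent intervals: G4→C5 = perfect fourth; C5→Eb5 = minor third.
The smallest is C5 to Eb5, a minor third (3 semitones).

minor third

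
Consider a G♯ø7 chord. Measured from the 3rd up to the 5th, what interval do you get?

minor 3rd

G♯m7b5 (G♯ half-diminished seventh) is spelled G♯–B–D–F♯.
So we need the interval from B up to D.
3 letter names make it a third; at 3 semitones (a half step narrower than major) the quality is minor.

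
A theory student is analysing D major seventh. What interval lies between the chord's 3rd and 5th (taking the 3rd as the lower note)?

Dmaj7 (D major seventh): D–F♯–A–C♯.
So we need the interval from F♯ up to A.
F♯ up to A is 3 semitones, a half step narrower than a major third, so the interval is minor.

minor third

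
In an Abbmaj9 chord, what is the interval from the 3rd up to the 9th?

Abbmaj9 (Abb major ninth): Abb–Cb–Ebb–Gb–Bbb.
So we need the interval from Cb up to Bbb.
Cb up to Bbb is 10 semitones, a half step narrower than a major seventh, so the interval is minor.

minor seventh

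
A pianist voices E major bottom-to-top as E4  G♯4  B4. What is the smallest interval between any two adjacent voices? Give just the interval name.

minor 3rd

Adjacent intervals: E4→G♯4 = major third; G♯4→B4 = minor third.
The smallest is G♯4 to B4, a minor third (3 semitones).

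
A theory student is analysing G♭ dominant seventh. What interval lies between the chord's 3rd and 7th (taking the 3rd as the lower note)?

d5

G♭7 (G♭ dominant seventh) is spelled G♭–B♭–D♭–F♭.
The 3rd is B♭ and the 7th is F♭.
From B♭ to F♭: 6 semitones over a fifth = diminished.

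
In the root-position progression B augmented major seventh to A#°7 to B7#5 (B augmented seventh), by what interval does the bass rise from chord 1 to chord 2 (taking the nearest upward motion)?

major seventh

The roots are B and A#.
From B to A# is 11 semitones, exactly the major seventh.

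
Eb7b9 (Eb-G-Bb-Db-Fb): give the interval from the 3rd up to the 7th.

diminished 5th

That puts G below Db.
From G to Db: 6 semitones over a fifth = diminished.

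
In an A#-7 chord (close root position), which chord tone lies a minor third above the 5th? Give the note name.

G#

A#min7: A#–C#–E#–G#.
The 5th is E#. A minor third above E# is G#.
G# is the chord's 7th.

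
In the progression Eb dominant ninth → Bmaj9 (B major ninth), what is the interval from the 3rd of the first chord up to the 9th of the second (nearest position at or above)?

Eb dominant ninth has G as its 3rd, and Bmaj9 (B major ninth) has C# as its 9th.
4 letter names make it a fourth; at 6 semitones (a half step wider than perfect) the quality is augmented.

A4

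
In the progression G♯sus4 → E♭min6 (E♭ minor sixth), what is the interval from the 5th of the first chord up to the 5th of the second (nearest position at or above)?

G♯sus4 has D♯ as its 5th, and E♭min6 (E♭ minor sixth) has B♭ as its 5th.
From D♯ to B♭: 7 semitones over a sixth = diminished.

diminished sixth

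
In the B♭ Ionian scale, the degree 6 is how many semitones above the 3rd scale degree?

5

The scale is B♭ C D E♭ F G A.
D up to G is a perfect fourth — 5 semitones.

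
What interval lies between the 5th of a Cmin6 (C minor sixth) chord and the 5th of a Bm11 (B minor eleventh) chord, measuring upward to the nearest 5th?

major seventh

Cmin6 (C minor sixth) has G as its 5th, and Bm11 (B minor eleventh) has F♯ as its 5th.
Counting 7 letters and 11 half steps from G gives a major seventh.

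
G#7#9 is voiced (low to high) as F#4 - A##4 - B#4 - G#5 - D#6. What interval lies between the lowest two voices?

Those voices are F#4 and A##4.
3 letter names make it a third; at 5 semitones (a half step wider than major) the quality is augmented.

augmented third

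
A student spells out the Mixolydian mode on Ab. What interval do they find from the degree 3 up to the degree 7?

Ab mixolydian: Ab Bb C Db Eb F Gb.
That puts C below Gb.
From C to Gb: 6 semitones over a fifth = diminished.

diminished 5th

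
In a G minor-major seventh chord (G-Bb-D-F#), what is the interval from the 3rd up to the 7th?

That puts Bb below F#.
5 letter names make it a fifth; at 8 semitones (a half step wider than perfect) the quality is augmented.

augmented fifth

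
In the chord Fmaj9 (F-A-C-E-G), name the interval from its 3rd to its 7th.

3rd = A; 7th = E.
A up to E spans 5 letter names and 7 semitones — a perfect fifth.

perfect fifth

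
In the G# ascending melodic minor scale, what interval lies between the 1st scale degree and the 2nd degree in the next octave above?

The scale runs G# A# B C# D# E# F##.
1st scale degree = G#; 2nd degree (up an octave) = A#.
G# up to A# spans 9 letter names and 14 semitones — a major ninth.

M9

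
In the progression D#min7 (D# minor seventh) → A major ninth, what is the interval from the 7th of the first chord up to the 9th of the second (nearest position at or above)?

minor seventh

D#min7 (D# minor seventh) has C# as its 7th, and A major ninth has B as its 9th.
C# up to B is 10 semitones, a half step narrower than a major seventh, so the interval is minor.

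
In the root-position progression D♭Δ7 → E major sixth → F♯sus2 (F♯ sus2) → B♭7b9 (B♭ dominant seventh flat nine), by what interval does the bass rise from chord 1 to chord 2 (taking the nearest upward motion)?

The roots are D♭ and E.
D♭ up to E is 3 semitones, a half step wider than a major second, so the interval is augmented.

A2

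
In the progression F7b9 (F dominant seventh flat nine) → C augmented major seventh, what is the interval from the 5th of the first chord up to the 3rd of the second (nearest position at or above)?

major third

F7b9 (F dominant seventh flat nine) has C as its 5th, and C augmented major seventh has E as its 3rd.
Counting 3 letters and 4 half steps from C gives a major third.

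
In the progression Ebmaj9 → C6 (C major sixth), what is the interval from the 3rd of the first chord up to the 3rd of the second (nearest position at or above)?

The 3rd of Ebmaj9 is G; the 3rd of C6 (C major sixth) is E.
Counting 6 letters and 9 half steps from G gives a major sixth.

major 6th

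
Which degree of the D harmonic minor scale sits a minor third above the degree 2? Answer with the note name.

G

The scale is D E F G A Bb C#.
The degree 2 is E; a minor third above that is G — scale degree 4.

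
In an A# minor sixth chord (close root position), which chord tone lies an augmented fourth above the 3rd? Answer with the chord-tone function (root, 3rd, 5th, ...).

The chord tones of A#m6 are A# C# E# F##.
The 3rd is C#. An augmented fourth above C# is F##.
F## is the chord's 6th.

6th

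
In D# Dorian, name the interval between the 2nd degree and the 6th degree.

Spelling D# Dorian: D# E# F# G# A# B# C#.
So we need the interval from E# up to B#.
Counting 5 letters and 7 half steps from E# gives a perfect fifth.

perfect fifth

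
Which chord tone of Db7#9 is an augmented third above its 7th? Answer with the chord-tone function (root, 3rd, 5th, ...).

9th

Spelling the chord: Db–F–Ab–Cb–E.
The 7th is Cb. An augmented third above Cb is E.
E is the chord's 9th.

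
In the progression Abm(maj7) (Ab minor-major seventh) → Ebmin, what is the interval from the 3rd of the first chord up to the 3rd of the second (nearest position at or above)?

The 3rd of Abm(maj7) (Ab minor-major seventh) is Cb; the 3rd of Ebmin is Gb.
Cb up to Gb spans 5 letter names and 7 semitones — a perfect fifth.

P5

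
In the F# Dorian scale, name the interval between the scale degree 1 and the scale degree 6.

major sixth

F# dorian: F# G# A B C# D# E.
So we need the interval from F# up to D#.
From F# to D# is 9 semitones, exactly the major sixth.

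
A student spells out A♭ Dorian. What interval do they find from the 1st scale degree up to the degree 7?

m7

Spelling A♭ Dorian: A♭ B♭ C♭ D♭ E♭ F G♭.
So we need the interval from A♭ up to G♭.
From A♭ to G♭: 10 semitones over a seventh = minor.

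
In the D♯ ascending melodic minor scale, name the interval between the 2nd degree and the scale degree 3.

m2

Spelling the D♯ ascending melodic minor scale: D♯ E♯ F♯ G♯ A♯ B♯ C𝄪.
2nd degree = E♯; 3rd degree = F♯.
2 letter names make it a second; at 1 semitone (a half step narrower than major) the quality is minor.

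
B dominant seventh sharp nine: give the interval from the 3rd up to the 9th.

major 7th

B dominant seventh sharp nine: B–D#–F#–A–C##.
The 3rd is D# and the 9th is C##.
Counting 7 letters and 11 half steps from D# gives a major seventh.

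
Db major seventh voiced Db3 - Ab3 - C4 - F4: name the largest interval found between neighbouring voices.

perfect fifth

Adjacent intervals: Db3→Ab3 = perfect fifth; Ab3→C4 = major third; C4→F4 = perfect fourth.
The largest is Db3 to Ab3, a perfect fifth (7 semitones).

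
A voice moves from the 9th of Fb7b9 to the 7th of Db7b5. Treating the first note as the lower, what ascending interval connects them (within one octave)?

augmented fourth

Fb7b9 has Gbb as its 9th, and Db7b5 has Cb as its 7th.
Gbb up to Cb is 6 semitones, a half step wider than a perfect fourth, so the interval is augmented.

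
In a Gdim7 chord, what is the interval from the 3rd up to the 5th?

m3

Spelling the chord: G B♭ D♭ F♭.
The 3rd is B♭ and the 5th is D♭.
From B♭ to D♭: 3 semitones over a third = minor.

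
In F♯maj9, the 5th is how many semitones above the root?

F♯maj9: F♯, A♯, C♯, E♯, G♯.
F♯ to C♯ is a perfect fifth: 7 semitones.

7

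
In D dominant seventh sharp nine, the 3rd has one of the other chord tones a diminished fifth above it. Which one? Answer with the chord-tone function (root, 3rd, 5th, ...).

D7#9 is spelled D F# A C E#.
The 3rd is F#. A diminished fifth above F# is C.
C is the chord's 7th.

7th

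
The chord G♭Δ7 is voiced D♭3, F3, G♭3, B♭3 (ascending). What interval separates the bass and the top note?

The outer voices are D♭3 and B♭3.
D♭ up to B♭ spans 6 letter names and 9 semitones — a major sixth.

major 6th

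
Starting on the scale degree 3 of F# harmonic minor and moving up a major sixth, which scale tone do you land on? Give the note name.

The scale is F# G# A B C# D E#.
The scale degree 3 is A; a major sixth above that is F# — scale degree 1.

F#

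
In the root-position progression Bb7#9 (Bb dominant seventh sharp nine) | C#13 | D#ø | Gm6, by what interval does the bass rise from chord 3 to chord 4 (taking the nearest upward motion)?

The roots are D# and G.
D# up to G is 4 semitones, a half step narrower than a perfect fourth, so the interval is diminished.

diminished fourth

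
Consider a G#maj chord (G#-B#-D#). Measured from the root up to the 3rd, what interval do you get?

So we need the interval from G# up to B#.
Counting 3 letters and 4 half steps from G# gives a major third.

major third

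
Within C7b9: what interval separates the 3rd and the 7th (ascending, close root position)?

diminished fifth

Spelling the chord: C, E, G, Bb, Db.
3rd = E; 7th = Bb.
5 letter names make it a fifth; at 6 semitones (a half step narrower than perfect) the quality is diminished.
This 3–7 tritone is the characteristic tension at the heart of the dominant sound.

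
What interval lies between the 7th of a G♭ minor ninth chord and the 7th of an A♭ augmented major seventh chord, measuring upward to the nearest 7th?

augmented second

The 7th of G♭ minor ninth is F♭; the 7th of A♭ augmented major seventh is G.
2 letter names make it a second; at 3 semitones (a half step wider than major) the quality is augmented.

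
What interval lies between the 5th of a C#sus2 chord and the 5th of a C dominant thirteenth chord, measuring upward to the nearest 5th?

The 5th of C#sus2 is G#; the 5th of C dominant thirteenth is G.
8 letter names make it an octave; at 11 semitones (a half step narrower than perfect) the quality is diminished.

diminished 8th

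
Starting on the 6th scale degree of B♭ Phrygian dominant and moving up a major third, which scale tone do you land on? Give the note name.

Bb

The scale is B♭ C♭ D E♭ F G♭ A♭.
The 6th scale degree is G♭; a major third above that is B♭ — scale degree 1.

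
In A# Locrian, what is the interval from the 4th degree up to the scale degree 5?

A# locrian: A# B C# D# E F# G#.
The 4th degree is D# and the degree 5 is E.
2 letter names make it a second; at 1 semitone (a half step narrower than major) the quality is minor.

minor second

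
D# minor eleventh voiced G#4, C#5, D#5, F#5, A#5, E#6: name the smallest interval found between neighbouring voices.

Adjacent intervals: G#4→C#5 = perfect fourth; C#5→D#5 = major second; D#5→F#5 = minor third; F#5→A#5 = major third; A#5→E#6 = perfect fifth.
The smallest is C#5 to D#5, a major second (2 semitones).

M2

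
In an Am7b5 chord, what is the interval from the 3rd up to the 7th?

perfect fifth

The chord tones of Am7b5 are A, C, Eb, G.
3rd = C; 7th = G.
From C to G is 7 semitones, exactly the perfect fifth.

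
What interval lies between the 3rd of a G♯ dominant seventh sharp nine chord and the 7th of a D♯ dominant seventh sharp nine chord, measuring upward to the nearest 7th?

The 3rd of G♯ dominant seventh sharp nine is B♯; the 7th of D♯ dominant seventh sharp nine is C♯.
B♯ up to C♯ is 1 semitone, a half step narrower than a major second, so the interval is minor.

minor second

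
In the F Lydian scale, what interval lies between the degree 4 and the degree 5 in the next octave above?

minor ninth

The scale runs F G A B C D E.
The degree 4 is B and the degree 5 (up an octave) is C.
From B to C: 13 semitones over a ninth = minor.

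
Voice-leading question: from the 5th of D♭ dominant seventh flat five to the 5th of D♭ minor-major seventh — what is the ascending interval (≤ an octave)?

augmented 1st

The 5th of D♭ dominant seventh flat five is A𝄫; the 5th of D♭ minor-major seventh is A♭.
1 letter names make it a unison; at 1 semitone (a half step wider than perfect) the quality is augmented.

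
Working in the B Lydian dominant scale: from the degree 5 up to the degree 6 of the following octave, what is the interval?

B lydian dominant: B C# D# E# F# G# A.
The degree 5 is F# and the 6th degree (up an octave) is G#.
From F# to G# is 14 semitones, exactly the major ninth.

M9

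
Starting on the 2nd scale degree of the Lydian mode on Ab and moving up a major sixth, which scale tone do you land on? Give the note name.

G

The scale is Ab Bb C D Eb F G.
The 2nd scale degree is Bb; a major sixth above that is G — scale degree 7.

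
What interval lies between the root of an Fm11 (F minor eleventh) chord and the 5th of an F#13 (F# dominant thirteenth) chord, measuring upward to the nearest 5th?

augmented fifth

The root of Fm11 (F minor eleventh) is F; the 5th of F#13 (F# dominant thirteenth) is C#.
From F to C#: 8 semitones over a fifth = augmented.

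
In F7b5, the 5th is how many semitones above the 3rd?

2

F7b5: F, A, Cb, Eb.
A to Cb is a diminished third: 2 semitones.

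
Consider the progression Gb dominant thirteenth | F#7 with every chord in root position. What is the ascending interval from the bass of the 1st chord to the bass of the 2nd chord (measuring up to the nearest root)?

The roots are Gb and F#.
7 letter names make it a seventh; at 12 semitones (a half step wider than major) the quality is augmented.

augmented seventh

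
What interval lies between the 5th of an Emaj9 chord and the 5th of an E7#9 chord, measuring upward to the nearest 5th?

perfect unison

Emaj9 has B as its 5th, and E7#9 has B as its 5th.
Counting 1 letters and 0 half steps from B gives a perfect unison.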